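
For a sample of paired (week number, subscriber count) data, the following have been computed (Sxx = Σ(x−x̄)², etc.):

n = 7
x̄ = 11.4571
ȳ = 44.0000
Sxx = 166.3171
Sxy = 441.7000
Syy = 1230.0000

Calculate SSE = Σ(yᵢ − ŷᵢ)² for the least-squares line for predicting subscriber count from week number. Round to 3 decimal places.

56.946

b = Sxy/Sxx = 441.7/166.3171 = 2.655770
SSE = Syy − b·Sxy = 1230 − 2.655770·441.7 = 56.946297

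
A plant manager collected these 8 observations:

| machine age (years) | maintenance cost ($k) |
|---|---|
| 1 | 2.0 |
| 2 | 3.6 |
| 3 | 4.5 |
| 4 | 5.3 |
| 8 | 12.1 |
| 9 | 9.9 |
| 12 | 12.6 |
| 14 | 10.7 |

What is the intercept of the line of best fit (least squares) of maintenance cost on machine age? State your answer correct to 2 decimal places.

2.39

n = 8, Σx = 53, Σy = 60.7, Σxy = 530.8, Σx² = 515
Sxx = Σx² − (Σx)²/n = 515 − 351.125 = 163.875
Sxy = Σxy − (Σx)(Σy)/n = 530.8 − 402.1375 = 128.6625
b = Sxy/Sxx = 128.6625/163.875 = 0.785126
a = ȳ − b·x̄ = 7.5875 − 0.785126·6.625 = 2.386041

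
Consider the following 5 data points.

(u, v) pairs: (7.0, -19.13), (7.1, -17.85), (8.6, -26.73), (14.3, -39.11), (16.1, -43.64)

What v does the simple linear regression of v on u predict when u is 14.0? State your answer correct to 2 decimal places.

n = 5, Σx = 53.1, Σy = -146.46, Σxy = -1752.4, Σx² = 637.07
Sxx = Σx² − (Σx)²/n = 637.07 − 563.922 = 73.148
Sxy = Σxy − (Σx)(Σy)/n = -1752.4 − (-1555.4052) = -196.9948
b = Sxy/Sxx = -196.9948/73.148 = -2.693099
a = ȳ − b·x̄ = -29.292 − (-2.693099)·10.62 = -0.691289
ŷ(14.0) = a + b·14.0 = -0.691289 + (-2.693099)·14 = -38.394674

-38.39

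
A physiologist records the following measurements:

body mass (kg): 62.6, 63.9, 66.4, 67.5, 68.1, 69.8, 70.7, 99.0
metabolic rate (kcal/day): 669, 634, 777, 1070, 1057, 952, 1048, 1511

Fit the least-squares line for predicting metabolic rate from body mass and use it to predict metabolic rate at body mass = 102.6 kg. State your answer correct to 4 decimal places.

1642.7112

n = 8, Σx = 568, Σy = 7718, Σxy = 568323.7, Σx² = 41276.32
Sxx = Σx² − (Σx)²/n = 41276.32 − 40328 = 948.32
Sxy = Σxy − (Σx)(Σy)/n = 568323.7 − 547978 = 20345.7
b = Sxy/Sxx = 20345.7/948.32 = 21.454467
a = ȳ − b·x̄ = 964.75 − 21.454467·71 = -558.517146
ŷ(102.6) = a + b·102.6 = -558.517146 + 21.454467·102.6 = 1642.711152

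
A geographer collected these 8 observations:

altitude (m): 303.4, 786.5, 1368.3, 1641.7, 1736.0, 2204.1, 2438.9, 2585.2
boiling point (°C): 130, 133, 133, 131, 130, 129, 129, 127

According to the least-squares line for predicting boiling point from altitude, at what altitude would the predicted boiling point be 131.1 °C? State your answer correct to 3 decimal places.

1132.869

n = 8, Σx = 13064.1, Σy = 1042, Σxy = 1694040.5, Σx² = 25781302.65
Sxx = Σx² − (Σx)²/n = 25781302.65 − 21333838.60125 = 4447464.04875
Sxy = Σxy − (Σx)(Σy)/n = 1694040.5 − 1701599.025 = -7558.525
b = Sxy/Sxx = -7558.525/4447464.04875 = -0.001700
a = ȳ − b·x̄ = 130.25 − (-0.001700)·1633.0125 = 133.025327
Set a + b·x = 131.1: x = (131.1 − 133.025327) / (-0.001700) = 1132.869358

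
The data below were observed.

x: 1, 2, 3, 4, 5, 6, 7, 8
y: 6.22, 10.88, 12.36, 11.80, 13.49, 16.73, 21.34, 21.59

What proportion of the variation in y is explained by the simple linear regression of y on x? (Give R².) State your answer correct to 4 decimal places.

n = 8, Σx = 36, Σy = 114.41, Σxy = 602.19, Σx² = 204, Σy² = 1832.4691
Sxx = Σx² − (Σx)²/n = 204 − 162 = 42
Sxy = Σxy − (Σx)(Σy)/n = 602.19 − 514.845 = 87.345
Syy = Σy² − (Σy)²/n = 1832.4691 − 1636.206013 = 196.263088
R² = Sxy²/(Sxx·Syy) = (87.345)²/(42·196.263088) = 0.925525

0.9255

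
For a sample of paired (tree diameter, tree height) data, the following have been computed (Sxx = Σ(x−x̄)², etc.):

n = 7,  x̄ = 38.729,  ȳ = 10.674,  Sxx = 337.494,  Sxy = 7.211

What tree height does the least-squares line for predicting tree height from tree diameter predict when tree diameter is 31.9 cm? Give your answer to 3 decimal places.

10.528

b = Sxy/Sxx = 7.211/337.494 = 0.021366
a = ȳ − b·x̄ = 10.674 − 0.021366·38.729 = 9.846504
ŷ(31.9) = a + b·31.9 = 9.846504 + 0.021366·31.9 = 10.528089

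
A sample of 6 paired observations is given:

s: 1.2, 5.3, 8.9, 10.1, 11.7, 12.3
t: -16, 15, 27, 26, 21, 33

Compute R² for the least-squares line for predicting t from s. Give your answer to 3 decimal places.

0.829

n = 6, Σx = 49.5, Σy = 106, Σxy = 1214.8, Σx² = 498.93, Σy² = 3416
Sxx = Σx² − (Σx)²/n = 498.93 − 408.375 = 90.555
Sxy = Σxy − (Σx)(Σy)/n = 1214.8 − 874.5 = 340.3
Syy = Σy² − (Σy)²/n = 3416 − 1872.666667 = 1543.333333
R² = Sxy²/(Sxx·Syy) = (340.3)²/(90.555·1543.333333) = 0.828613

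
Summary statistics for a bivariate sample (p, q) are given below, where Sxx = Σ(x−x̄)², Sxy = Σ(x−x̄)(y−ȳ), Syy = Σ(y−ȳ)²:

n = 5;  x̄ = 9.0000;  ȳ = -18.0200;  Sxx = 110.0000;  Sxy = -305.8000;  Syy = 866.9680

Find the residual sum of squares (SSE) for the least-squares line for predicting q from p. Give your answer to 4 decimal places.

16.8440

b = Sxy/Sxx = -305.8/110 = -2.78
SSE = Syy − b·Sxy = 866.968 − (-2.78)·(-305.8) = 16.844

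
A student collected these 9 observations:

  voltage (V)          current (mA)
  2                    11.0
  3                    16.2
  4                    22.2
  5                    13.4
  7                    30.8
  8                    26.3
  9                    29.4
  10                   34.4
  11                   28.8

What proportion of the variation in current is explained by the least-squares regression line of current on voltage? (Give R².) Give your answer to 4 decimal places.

0.7466

n = 9, Σx = 59, Σy = 212.5, Σxy = 1577.8, Σx² = 469, Σy² = 5573.33
Sxx = Σx² − (Σx)²/n = 469 − 386.777778 = 82.222222
Sxy = Σxy − (Σx)(Σy)/n = 1577.8 − 1393.055556 = 184.744444
Syy = Σy² − (Σy)²/n = 5573.33 − 5017.361111 = 555.968889
R² = Sxy²/(Sxx·Syy) = (184.744444)²/(82.222222·555.968889) = 0.746626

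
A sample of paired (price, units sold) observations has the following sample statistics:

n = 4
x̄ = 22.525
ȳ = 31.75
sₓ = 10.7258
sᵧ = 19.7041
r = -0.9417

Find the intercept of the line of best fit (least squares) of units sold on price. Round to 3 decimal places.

b = r · sᵧ/sₓ = -0.9417 · 19.7041/10.7258 = -1.729974
a = ȳ − b·x̄ = 31.75 − (-1.729974)·22.525 = 70.717656

70.718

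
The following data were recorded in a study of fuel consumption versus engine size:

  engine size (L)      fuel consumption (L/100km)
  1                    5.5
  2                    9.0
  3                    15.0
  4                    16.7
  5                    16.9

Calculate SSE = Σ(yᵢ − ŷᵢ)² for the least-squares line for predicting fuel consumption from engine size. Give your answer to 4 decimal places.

n = 5, Σx = 15, Σy = 63.1, Σxy = 219.8, Σx² = 55, Σy² = 900.75
Sxx = Σx² − (Σx)²/n = 55 − 45 = 10
Sxy = Σxy − (Σx)(Σy)/n = 219.8 − 189.3 = 30.5
Syy = Σy² − (Σy)²/n = 900.75 − 796.322 = 104.428
b = Sxy/Sxx = 30.5/10 = 3.05
SSE = Syy − b·Sxy = 104.428 − 3.05·30.5 = 11.403

11.4030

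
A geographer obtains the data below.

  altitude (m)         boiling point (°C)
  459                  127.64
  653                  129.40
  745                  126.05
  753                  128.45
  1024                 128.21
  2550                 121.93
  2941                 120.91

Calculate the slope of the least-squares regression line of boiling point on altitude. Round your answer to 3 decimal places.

n = 7, Σx = 9125, Σy = 882.59, Σxy = 1131519.91, Σx² = 17959681
Sxx = Σx² − (Σx)²/n = 17959681 − 11895089.285714 = 6064591.714286
Sxy = Σxy − (Σx)(Σy)/n = 1131519.91 − 1150519.107143 = -18999.197143
b = Sxy/Sxx = -18999.197143/6064591.714286 = -0.003133

-0.003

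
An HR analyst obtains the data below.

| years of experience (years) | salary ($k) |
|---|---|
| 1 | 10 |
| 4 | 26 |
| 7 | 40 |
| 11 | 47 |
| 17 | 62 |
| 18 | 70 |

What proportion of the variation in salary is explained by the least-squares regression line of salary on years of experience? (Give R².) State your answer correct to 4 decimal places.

0.9686

n = 6, Σx = 58, Σy = 255, Σxy = 3225, Σx² = 800, Σy² = 13329
Sxx = Σx² − (Σx)²/n = 800 − 560.666667 = 239.333333
Sxy = Σxy − (Σx)(Σy)/n = 3225 − 2465 = 760
Syy = Σy² − (Σy)²/n = 13329 − 10837.5 = 2491.5
R² = Sxy²/(Sxx·Syy) = (760)²/(239.333333·2491.5) = 0.968642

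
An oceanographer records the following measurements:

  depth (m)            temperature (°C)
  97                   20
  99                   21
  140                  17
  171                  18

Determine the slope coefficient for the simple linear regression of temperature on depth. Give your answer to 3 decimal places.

n = 4, Σx = 507, Σy = 76, Σxy = 9477, Σx² = 68051
Sxx = Σx² − (Σx)²/n = 68051 − 64262.25 = 3788.75
Sxy = Σxy − (Σx)(Σy)/n = 9477 − 9633 = -156
b = Sxy/Sxx = -156/3788.75 = -0.041175

-0.041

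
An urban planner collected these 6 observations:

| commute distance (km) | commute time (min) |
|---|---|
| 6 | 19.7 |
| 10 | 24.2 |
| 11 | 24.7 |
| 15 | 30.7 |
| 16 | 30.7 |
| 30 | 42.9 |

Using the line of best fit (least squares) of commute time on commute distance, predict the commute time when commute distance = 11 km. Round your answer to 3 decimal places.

n = 6, Σx = 88, Σy = 172.9, Σxy = 2870.6, Σx² = 1638
Sxx = Σx² − (Σx)²/n = 1638 − 1290.666667 = 347.333333
Sxy = Σxy − (Σx)(Σy)/n = 2870.6 − 2535.866667 = 334.733333
b = Sxy/Sxx = 334.733333/347.333333 = 0.963724
a = ȳ − b·x̄ = 28.816667 − 0.963724·14.666667 = 14.682054
ŷ(11) = a + b·11 = 14.682054 + 0.963724·11 = 25.283013

25.283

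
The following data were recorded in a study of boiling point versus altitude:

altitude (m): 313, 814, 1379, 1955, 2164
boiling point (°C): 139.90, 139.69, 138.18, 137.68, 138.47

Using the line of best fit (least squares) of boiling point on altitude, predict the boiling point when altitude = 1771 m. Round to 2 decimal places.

138.30

n = 5, Σx = 6625, Σy = 693.92, Σxy = 916860.06, Σx² = 11167127
Sxx = Σx² − (Σx)²/n = 11167127 − 8778125 = 2389002
Sxy = Σxy − (Σx)(Σy)/n = 916860.06 − 919444 = -2583.94
b = Sxy/Sxx = -2583.94/2389002 = -0.001082
a = ȳ − b·x̄ = 138.784 − (-0.001082)·1325 = 140.217117
ŷ(1771) = a + b·1771 = 140.217117 + (-0.001082)·1771 = 138.301607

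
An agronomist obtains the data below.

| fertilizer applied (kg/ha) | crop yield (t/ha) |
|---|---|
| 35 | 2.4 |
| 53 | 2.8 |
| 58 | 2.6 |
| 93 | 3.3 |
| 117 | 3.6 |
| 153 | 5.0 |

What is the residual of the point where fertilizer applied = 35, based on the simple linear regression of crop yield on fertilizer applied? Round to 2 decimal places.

0.14

n = 6, Σx = 509, Σy = 19.7, Σxy = 1876.3, Σx² = 53145
Sxx = Σx² − (Σx)²/n = 53145 − 43180.166667 = 9964.833333
Sxy = Σxy − (Σx)(Σy)/n = 1876.3 − 1671.216667 = 205.083333
b = Sxy/Sxx = 205.083333/9964.833333 = 0.020581
a = ȳ − b·x̄ = 3.283333 − 0.020581·84.833333 = 1.537403
ŷ(35) = 1.537403 + 0.020581·35 = 2.257728
residual = y − ŷ = 2.4 − 2.257728 = 0.142272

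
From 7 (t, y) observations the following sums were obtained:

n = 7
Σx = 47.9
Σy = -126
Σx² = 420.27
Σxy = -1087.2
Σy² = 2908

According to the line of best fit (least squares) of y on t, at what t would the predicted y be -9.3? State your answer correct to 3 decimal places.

3.266

Sxx = Σx² − (Σx)²/n = 420.27 − 327.772857 = 92.497143
Sxy = Σxy − (Σx)(Σy)/n = -1087.2 − (-862.2) = -225
b = Sxy/Sxx = -225/92.497143 = -2.432508
a = ȳ − b·x̄ = -18 − (-2.432508)·6.842857 = -1.354698
Set a + b·x = -9.3: x = (-9.3 − (-1.354698)) / (-2.432508) = 3.266301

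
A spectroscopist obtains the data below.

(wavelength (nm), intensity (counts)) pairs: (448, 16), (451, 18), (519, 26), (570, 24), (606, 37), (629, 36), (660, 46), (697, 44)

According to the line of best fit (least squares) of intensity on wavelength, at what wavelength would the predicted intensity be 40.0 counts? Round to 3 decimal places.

n = 8, Σx = 4580, Σy = 247, Σxy = 148554, Σx² = 2682652
Sxx = Σx² − (Σx)²/n = 2682652 − 2622050 = 60602
Sxy = Σxy − (Σx)(Σy)/n = 148554 − 141407.5 = 7146.5
b = Sxy/Sxx = 7146.5/60602 = 0.117925
a = ȳ − b·x̄ = 30.875 − 0.117925·572.5 = -36.637149
Set a + b·x = 40.0: x = (40.0 − (-36.637149)) / 0.117925 = 649.879591

649.880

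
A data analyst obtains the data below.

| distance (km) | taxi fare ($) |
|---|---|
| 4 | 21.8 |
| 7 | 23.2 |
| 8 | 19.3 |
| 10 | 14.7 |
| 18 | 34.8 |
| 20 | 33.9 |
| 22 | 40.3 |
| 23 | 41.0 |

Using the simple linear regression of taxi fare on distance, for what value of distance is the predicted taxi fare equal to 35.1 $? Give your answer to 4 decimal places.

n = 8, Σx = 112, Σy = 229, Σxy = 3685, Σx² = 1966
Sxx = Σx² − (Σx)²/n = 1966 − 1568 = 398
Sxy = Σxy − (Σx)(Σy)/n = 3685 − 3206 = 479
b = Sxy/Sxx = 479/398 = 1.203518
a = ȳ − b·x̄ = 28.625 − 1.203518·14 = 11.775754
Set a + b·x = 35.1: x = (35.1 − 11.775754) / 1.203518 = 19.380063

19.3801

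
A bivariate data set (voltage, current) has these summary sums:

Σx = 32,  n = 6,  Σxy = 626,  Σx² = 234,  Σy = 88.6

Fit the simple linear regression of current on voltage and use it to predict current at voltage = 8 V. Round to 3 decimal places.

Sxx = Σx² − (Σx)²/n = 234 − 170.666667 = 63.333333
Sxy = Σxy − (Σx)(Σy)/n = 626 − 472.533333 = 153.466667
b = Sxy/Sxx = 153.466667/63.333333 = 2.423158
a = ȳ − b·x̄ = 14.766667 − 2.423158·5.333333 = 1.843158
ŷ(8) = a + b·8 = 1.843158 + 2.423158·8 = 21.228421

21.228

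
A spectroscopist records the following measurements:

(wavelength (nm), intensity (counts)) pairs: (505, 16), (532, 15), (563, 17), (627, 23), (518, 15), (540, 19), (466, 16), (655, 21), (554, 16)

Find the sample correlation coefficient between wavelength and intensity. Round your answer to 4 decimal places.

n = 9, Σx = 4960, Σy = 158, Σxy = 88157, Σx² = 2761168, Σy² = 2838
Sxx = Σx² − (Σx)²/n = 2761168 − 2733511.111111 = 27656.888889
Sxy = Σxy − (Σx)(Σy)/n = 88157 − 87075.555556 = 1081.444444
Syy = Σy² − (Σy)²/n = 2838 − 2773.777778 = 64.222222
r = Sxy/√(Sxx·Syy) = 1081.444444/√(1776186.864198) = 1081.444444/1332.736607 = 0.811446

0.8114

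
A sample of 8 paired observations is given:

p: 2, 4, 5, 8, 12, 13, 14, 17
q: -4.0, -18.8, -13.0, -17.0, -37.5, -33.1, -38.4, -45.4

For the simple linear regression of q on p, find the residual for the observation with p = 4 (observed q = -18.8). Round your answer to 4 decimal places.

-6.9099

n = 8, Σx = 75, Σy = -207.2, Σxy = -2473.9, Σx² = 907
Sxx = Σx² − (Σx)²/n = 907 − 703.125 = 203.875
Sxy = Σxy − (Σx)(Σy)/n = -2473.9 − (-1942.5) = -531.4
b = Sxy/Sxx = -531.4/203.875 = -2.606499
a = ȳ − b·x̄ = -25.9 − (-2.606499)·9.375 = -1.464071
ŷ(4) = -1.464071 + (-2.606499)·4 = -11.890067
residual = y − ŷ = -18.8 − (-11.890067) = -6.909933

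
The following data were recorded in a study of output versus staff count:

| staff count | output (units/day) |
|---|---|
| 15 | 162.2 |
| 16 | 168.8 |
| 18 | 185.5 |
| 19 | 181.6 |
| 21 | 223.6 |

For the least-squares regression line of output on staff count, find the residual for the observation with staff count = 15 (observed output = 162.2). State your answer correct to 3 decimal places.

3.961

n = 5, Σx = 89, Σy = 921.7, Σxy = 16618.8, Σx² = 1607
Sxx = Σx² − (Σx)²/n = 1607 − 1584.2 = 22.8
Sxy = Σxy − (Σx)(Σy)/n = 16618.8 − 16406.26 = 212.54
b = Sxy/Sxx = 212.54/22.8 = 9.321930
a = ȳ − b·x̄ = 184.34 − 9.321930·17.8 = 18.409649
ŷ(15) = 18.409649 + 9.321930·15 = 158.238596
residual = y − ŷ = 162.2 − 158.238596 = 3.961404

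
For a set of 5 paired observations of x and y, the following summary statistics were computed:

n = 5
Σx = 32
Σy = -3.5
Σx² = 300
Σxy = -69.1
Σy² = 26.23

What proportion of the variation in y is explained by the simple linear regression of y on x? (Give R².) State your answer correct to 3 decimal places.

Sxx = Σx² − (Σx)²/n = 300 − 204.8 = 95.2
Sxy = Σxy − (Σx)(Σy)/n = -69.1 − (-22.4) = -46.7
Syy = Σy² − (Σy)²/n = 26.23 − 2.45 = 23.78
R² = Sxy²/(Sxx·Syy) = (-46.7)²/(95.2·23.78) = 0.963352

0.963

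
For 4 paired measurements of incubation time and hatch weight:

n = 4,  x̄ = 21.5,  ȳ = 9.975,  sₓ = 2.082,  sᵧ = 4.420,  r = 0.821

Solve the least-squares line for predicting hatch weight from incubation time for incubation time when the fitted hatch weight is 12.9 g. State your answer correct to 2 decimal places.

b = r · sᵧ/sₓ = 0.821 · 4.42/2.082 = 1.742949
a = ȳ − b·x̄ = 9.975 − 1.742949·21.5 = -27.498405
Set a + b·x = 12.9: x = (12.9 − (-27.498405)) / 1.742949 = 23.178190

23.18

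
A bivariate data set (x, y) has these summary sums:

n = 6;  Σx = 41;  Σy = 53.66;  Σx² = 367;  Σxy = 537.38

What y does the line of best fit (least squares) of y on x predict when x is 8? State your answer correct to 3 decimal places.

Sxx = Σx² − (Σx)²/n = 367 − 280.166667 = 86.833333
Sxy = Σxy − (Σx)(Σy)/n = 537.38 − 366.676667 = 170.703333
b = Sxy/Sxx = 170.703333/86.833333 = 1.965873
a = ȳ − b·x̄ = 8.943333 − 1.965873·6.833333 = -4.490134
ŷ(8) = a + b·8 = -4.490134 + 1.965873·8 = 11.236852

11.237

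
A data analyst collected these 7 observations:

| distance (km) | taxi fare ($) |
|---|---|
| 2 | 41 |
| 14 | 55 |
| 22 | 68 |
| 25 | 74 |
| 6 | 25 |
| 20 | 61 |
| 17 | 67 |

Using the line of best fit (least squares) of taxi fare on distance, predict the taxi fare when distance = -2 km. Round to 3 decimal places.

n = 7, Σx = 106, Σy = 391, Σxy = 6707, Σx² = 2034
Sxx = Σx² − (Σx)²/n = 2034 − 1605.142857 = 428.857143
Sxy = Σxy − (Σx)(Σy)/n = 6707 − 5920.857143 = 786.142857
b = Sxy/Sxx = 786.142857/428.857143 = 1.833111
a = ȳ − b·x̄ = 55.857143 − 1.833111·15.142857 = 28.098601
ŷ(-2) = a + b·-2 = 28.098601 + 1.833111·(-2) = 24.432378

24.432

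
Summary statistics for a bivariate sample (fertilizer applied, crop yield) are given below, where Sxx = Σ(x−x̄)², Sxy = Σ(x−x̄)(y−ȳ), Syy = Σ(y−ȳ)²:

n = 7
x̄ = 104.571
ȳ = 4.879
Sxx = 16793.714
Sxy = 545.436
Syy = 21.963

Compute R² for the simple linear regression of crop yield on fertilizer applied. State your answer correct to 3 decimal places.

R² = Sxy²/(Sxx·Syy) = (545.436)²/(16793.714·21.963) = 0.806583

0.807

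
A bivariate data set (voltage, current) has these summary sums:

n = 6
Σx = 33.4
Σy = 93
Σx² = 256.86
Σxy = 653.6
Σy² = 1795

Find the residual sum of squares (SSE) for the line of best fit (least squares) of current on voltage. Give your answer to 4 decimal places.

93.1314

Sxx = Σx² − (Σx)²/n = 256.86 − 185.926667 = 70.933333
Sxy = Σxy − (Σx)(Σy)/n = 653.6 − 517.7 = 135.9
Syy = Σy² − (Σy)²/n = 1795 − 1441.5 = 353.5
b = Sxy/Sxx = 135.9/70.933333 = 1.915883
SSE = Syy − b·Sxy = 353.5 − 1.915883·135.9 = 93.131438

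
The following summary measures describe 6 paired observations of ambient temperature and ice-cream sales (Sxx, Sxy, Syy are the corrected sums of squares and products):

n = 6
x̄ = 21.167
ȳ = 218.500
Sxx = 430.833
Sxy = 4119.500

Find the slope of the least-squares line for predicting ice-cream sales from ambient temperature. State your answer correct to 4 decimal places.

b = Sxy/Sxx = 4119.5/430.833 = 9.561710

9.5617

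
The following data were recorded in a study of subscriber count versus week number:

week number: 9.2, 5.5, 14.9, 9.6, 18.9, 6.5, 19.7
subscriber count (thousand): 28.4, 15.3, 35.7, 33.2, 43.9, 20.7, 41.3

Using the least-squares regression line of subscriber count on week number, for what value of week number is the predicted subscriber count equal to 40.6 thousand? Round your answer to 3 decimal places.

17.560

n = 7, Σx = 84.3, Σy = 218.5, Σxy = 2973.95, Σx² = 1216.61
Sxx = Σx² − (Σx)²/n = 1216.61 − 1015.212857 = 201.397143
Sxy = Σxy − (Σx)(Σy)/n = 2973.95 − 2631.364286 = 342.585714
b = Sxy/Sxx = 342.585714/201.397143 = 1.701046
a = ȳ − b·x̄ = 31.214286 − 1.701046·12.042857 = 10.728837
Set a + b·x = 40.6: x = (40.6 − 10.728837) / 1.701046 = 17.560472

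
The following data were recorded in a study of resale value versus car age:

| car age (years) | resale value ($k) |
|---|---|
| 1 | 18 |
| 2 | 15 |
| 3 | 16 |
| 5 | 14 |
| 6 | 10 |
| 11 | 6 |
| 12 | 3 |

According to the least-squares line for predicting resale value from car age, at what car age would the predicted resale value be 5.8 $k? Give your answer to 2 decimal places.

10.40

n = 7, Σx = 40, Σy = 82, Σxy = 328, Σx² = 340
Sxx = Σx² − (Σx)²/n = 340 − 228.571429 = 111.428571
Sxy = Σxy − (Σx)(Σy)/n = 328 − 468.571429 = -140.571429
b = Sxy/Sxx = -140.571429/111.428571 = -1.261538
a = ȳ − b·x̄ = 11.714286 − (-1.261538)·5.714286 = 18.923077
Set a + b·x = 5.8: x = (5.8 − 18.923077) / (-1.261538) = 10.402439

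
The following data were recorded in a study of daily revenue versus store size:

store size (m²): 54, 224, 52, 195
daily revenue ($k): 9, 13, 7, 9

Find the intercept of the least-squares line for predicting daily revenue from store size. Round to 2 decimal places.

n = 4, Σx = 525, Σy = 38, Σxy = 5517, Σx² = 93821
Sxx = Σx² − (Σx)²/n = 93821 − 68906.25 = 24914.75
Sxy = Σxy − (Σx)(Σy)/n = 5517 − 4987.5 = 529.5
b = Sxy/Sxx = 529.5/24914.75 = 0.021252
a = ȳ − b·x̄ = 9.5 − 0.021252·131.25 = 6.710613

6.71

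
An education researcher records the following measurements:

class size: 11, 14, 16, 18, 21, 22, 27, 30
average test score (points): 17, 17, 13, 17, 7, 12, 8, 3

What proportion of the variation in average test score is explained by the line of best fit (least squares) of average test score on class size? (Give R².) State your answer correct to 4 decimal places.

n = 8, Σx = 159, Σy = 94, Σxy = 1656, Σx² = 3451, Σy² = 1302
Sxx = Σx² − (Σx)²/n = 3451 − 3160.125 = 290.875
Sxy = Σxy − (Σx)(Σy)/n = 1656 − 1868.25 = -212.25
Syy = Σy² − (Σy)²/n = 1302 − 1104.5 = 197.5
R² = Sxy²/(Sxx·Syy) = (-212.25)²/(290.875·197.5) = 0.784191

0.7842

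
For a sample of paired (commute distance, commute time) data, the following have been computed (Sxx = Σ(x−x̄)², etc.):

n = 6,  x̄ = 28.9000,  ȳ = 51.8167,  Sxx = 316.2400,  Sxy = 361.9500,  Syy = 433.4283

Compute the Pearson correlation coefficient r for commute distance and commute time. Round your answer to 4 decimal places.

0.9776

r = Sxy/√(Sxx·Syy) = 361.95/√(137067.365592) = 361.95/370.226101 = 0.977646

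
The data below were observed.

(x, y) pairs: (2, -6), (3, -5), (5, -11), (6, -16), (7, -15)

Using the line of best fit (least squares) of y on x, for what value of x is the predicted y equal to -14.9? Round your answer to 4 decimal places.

n = 5, Σx = 23, Σy = -53, Σxy = -283, Σx² = 123
Sxx = Σx² − (Σx)²/n = 123 − 105.8 = 17.2
Sxy = Σxy − (Σx)(Σy)/n = -283 − (-243.8) = -39.2
b = Sxy/Sxx = -39.2/17.2 = -2.279070
a = ȳ − b·x̄ = -10.6 − (-2.279070)·4.6 = -0.116279
Set a + b·x = -14.9: x = (-14.9 − (-0.116279)) / (-2.279070) = 6.486735

6.4867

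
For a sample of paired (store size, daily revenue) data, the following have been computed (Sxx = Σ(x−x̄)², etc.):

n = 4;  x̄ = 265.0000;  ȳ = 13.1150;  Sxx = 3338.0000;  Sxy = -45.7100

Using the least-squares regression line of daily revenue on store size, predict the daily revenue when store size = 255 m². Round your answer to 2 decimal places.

b = Sxy/Sxx = -45.71/3338 = -0.013694
a = ȳ − b·x̄ = 13.115 − (-0.013694)·265 = 16.743865
ŷ(255) = a + b·255 = 16.743865 + (-0.013694)·255 = 13.251938

13.25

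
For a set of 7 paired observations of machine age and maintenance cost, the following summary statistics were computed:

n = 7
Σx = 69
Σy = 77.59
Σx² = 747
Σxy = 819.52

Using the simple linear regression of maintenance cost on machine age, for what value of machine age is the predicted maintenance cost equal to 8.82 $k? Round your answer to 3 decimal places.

7.090

Sxx = Σx² − (Σx)²/n = 747 − 680.142857 = 66.857143
Sxy = Σxy − (Σx)(Σy)/n = 819.52 − 764.815714 = 54.704286
b = Sxy/Sxx = 54.704286/66.857143 = 0.818226
a = ȳ − b·x̄ = 11.084286 − 0.818226·9.857143 = 3.018910
Set a + b·x = 8.82: x = (8.82 − 3.018910) / 0.818226 = 7.089834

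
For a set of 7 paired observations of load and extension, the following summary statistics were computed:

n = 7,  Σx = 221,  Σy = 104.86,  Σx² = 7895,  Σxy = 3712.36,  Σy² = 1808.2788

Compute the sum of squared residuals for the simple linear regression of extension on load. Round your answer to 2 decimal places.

61.57

Sxx = Σx² − (Σx)²/n = 7895 − 6977.285714 = 917.714286
Sxy = Σxy − (Σx)(Σy)/n = 3712.36 − 3310.58 = 401.78
Syy = Σy² − (Σy)²/n = 1808.2788 − 1570.8028 = 237.476
b = Sxy/Sxx = 401.78/917.714286 = 0.437805
SSE = Syy − b·Sxy = 237.476 − 0.437805·401.78 = 61.574665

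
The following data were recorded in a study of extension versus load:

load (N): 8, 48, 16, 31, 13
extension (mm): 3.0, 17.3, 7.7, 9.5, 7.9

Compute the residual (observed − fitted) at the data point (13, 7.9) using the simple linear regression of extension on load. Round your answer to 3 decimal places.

1.906

n = 5, Σx = 116, Σy = 45.4, Σxy = 1374.8, Σx² = 3754
Sxx = Σx² − (Σx)²/n = 3754 − 2691.2 = 1062.8
Sxy = Σxy − (Σx)(Σy)/n = 1374.8 − 1053.28 = 321.52
b = Sxy/Sxx = 321.52/1062.8 = 0.302522
a = ȳ − b·x̄ = 9.08 − 0.302522·23.2 = 2.061498
ŷ(13) = 2.061498 + 0.302522·13 = 5.994279
residual = y − ŷ = 7.9 − 5.994279 = 1.905721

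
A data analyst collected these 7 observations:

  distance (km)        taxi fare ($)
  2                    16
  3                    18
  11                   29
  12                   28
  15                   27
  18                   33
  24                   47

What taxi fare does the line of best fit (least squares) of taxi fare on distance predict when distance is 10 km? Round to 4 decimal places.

25.6063

n = 7, Σx = 85, Σy = 198, Σxy = 2868, Σx² = 1403
Sxx = Σx² − (Σx)²/n = 1403 − 1032.142857 = 370.857143
Sxy = Σxy − (Σx)(Σy)/n = 2868 − 2404.285714 = 463.714286
b = Sxy/Sxx = 463.714286/370.857143 = 1.250385
a = ȳ − b·x̄ = 28.285714 − 1.250385·12.142857 = 13.102465
ŷ(10) = a + b·10 = 13.102465 + 1.250385·10 = 25.606317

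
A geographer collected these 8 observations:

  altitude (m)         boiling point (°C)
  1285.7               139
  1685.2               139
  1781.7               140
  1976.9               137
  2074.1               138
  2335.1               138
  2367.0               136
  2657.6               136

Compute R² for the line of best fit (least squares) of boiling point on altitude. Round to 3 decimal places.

0.605

n = 8, Σx = 16163.3, Σy = 1103, Σxy = 2225043.6, Σx² = 33995621.61, Σy² = 152091
Sxx = Σx² − (Σx)²/n = 33995621.61 − 32656533.36125 = 1339088.24875
Sxy = Σxy − (Σx)(Σy)/n = 2225043.6 − 2228514.9875 = -3471.3875
Syy = Σy² − (Σy)²/n = 152091 − 152076.125 = 14.875
R² = Sxy²/(Sxx·Syy) = (-3471.3875)²/(1339088.24875·14.875) = 0.604979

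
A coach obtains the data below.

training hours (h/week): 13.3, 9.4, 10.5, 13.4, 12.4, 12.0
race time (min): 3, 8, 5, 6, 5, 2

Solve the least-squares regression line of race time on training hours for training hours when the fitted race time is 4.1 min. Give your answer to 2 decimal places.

12.85

n = 6, Σx = 71, Σy = 29, Σxy = 334, Σx² = 852.82
Sxx = Σx² − (Σx)²/n = 852.82 − 840.166667 = 12.653333
Sxy = Σxy − (Σx)(Σy)/n = 334 − 343.166667 = -9.166667
b = Sxy/Sxx = -9.166667/12.653333 = -0.724447
a = ȳ − b·x̄ = 4.833333 − (-0.724447)·11.833333 = 13.405954
Set a + b·x = 4.1: x = (4.1 − 13.405954) / (-0.724447) = 12.8456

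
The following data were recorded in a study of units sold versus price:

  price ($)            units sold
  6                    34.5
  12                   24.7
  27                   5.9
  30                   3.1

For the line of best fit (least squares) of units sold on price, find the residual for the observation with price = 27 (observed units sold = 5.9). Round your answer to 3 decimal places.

-0.436

n = 4, Σx = 75, Σy = 68.2, Σxy = 755.7, Σx² = 1809
Sxx = Σx² − (Σx)²/n = 1809 − 1406.25 = 402.75
Sxy = Σxy − (Σx)(Σy)/n = 755.7 − 1278.75 = -523.05
b = Sxy/Sxx = -523.05/402.75 = -1.298696
a = ȳ − b·x̄ = 17.05 − (-1.298696)·18.75 = 41.400559
ŷ(27) = 41.400559 + (-1.298696)·27 = 6.335754
residual = y − ŷ = 5.9 − 6.335754 = -0.435754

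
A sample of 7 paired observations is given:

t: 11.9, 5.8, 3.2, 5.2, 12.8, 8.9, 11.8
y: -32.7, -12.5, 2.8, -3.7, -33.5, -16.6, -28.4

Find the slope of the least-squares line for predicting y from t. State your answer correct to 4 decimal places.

n = 7, Σx = 59.6, Σy = -124.6, Σxy = -1383.57, Σx² = 594.82
Sxx = Σx² − (Σx)²/n = 594.82 − 507.451429 = 87.368571
Sxy = Σxy − (Σx)(Σy)/n = -1383.57 − (-1060.88) = -322.69
b = Sxy/Sxx = -322.69/87.368571 = -3.693433

-3.6934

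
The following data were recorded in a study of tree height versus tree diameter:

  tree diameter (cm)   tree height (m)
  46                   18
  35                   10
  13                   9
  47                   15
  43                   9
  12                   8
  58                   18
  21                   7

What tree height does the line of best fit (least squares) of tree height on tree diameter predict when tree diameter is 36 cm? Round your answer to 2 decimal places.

12.10

n = 8, Σx = 275, Σy = 94, Σxy = 3674, Σx² = 11517
Sxx = Σx² − (Σx)²/n = 11517 − 9453.125 = 2063.875
Sxy = Σxy − (Σx)(Σy)/n = 3674 − 3231.25 = 442.75
b = Sxy/Sxx = 442.75/2063.875 = 0.214524
a = ȳ − b·x̄ = 11.75 − 0.214524·34.375 = 4.375750
ŷ(36) = a + b·36 = 4.375750 + 0.214524·36 = 12.098601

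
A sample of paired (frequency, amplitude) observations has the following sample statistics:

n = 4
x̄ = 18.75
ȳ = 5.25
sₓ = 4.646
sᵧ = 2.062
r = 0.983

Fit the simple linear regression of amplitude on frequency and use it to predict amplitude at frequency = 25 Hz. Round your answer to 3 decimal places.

b = r · sᵧ/sₓ = 0.983 · 2.062/4.646 = 0.436278
a = ȳ − b·x̄ = 5.25 − 0.436278·18.75 = -2.930206
ŷ(25) = a + b·25 = -2.930206 + 0.436278·25 = 7.976735

7.977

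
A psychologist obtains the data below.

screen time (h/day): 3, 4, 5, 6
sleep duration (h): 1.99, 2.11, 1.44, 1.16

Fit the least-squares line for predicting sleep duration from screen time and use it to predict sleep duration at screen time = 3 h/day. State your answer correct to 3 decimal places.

2.149

n = 4, Σx = 18, Σy = 6.7, Σxy = 28.57, Σx² = 86
Sxx = Σx² − (Σx)²/n = 86 − 81 = 5
Sxy = Σxy − (Σx)(Σy)/n = 28.57 − 30.15 = -1.58
b = Sxy/Sxx = -1.58/5 = -0.316
a = ȳ − b·x̄ = 1.675 − (-0.316)·4.5 = 3.097
ŷ(3) = a + b·3 = 3.097 + (-0.316)·3 = 2.149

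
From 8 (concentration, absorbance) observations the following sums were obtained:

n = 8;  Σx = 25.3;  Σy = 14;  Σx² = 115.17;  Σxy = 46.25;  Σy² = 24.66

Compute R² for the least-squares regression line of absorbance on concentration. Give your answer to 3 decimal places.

0.693

Sxx = Σx² − (Σx)²/n = 115.17 − 80.01125 = 35.15875
Sxy = Σxy − (Σx)(Σy)/n = 46.25 − 44.275 = 1.975
Syy = Σy² − (Σy)²/n = 24.66 − 24.5 = 0.16
R² = Sxy²/(Sxx·Syy) = (1.975)²/(35.15875·0.16) = 0.693395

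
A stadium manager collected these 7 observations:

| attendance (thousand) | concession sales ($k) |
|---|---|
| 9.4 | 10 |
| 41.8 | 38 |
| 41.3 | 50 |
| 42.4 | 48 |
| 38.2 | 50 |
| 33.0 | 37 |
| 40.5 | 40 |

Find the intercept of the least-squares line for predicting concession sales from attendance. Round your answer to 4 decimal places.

0.5837

n = 7, Σx = 246.6, Σy = 273, Σxy = 10533.6, Σx² = 9527.54
Sxx = Σx² − (Σx)²/n = 9527.54 − 8687.365714 = 840.174286
Sxy = Σxy − (Σx)(Σy)/n = 10533.6 − 9617.4 = 916.2
b = Sxy/Sxx = 916.2/840.174286 = 1.090488
a = ȳ − b·x̄ = 39 − 1.090488·35.228571 = 0.583665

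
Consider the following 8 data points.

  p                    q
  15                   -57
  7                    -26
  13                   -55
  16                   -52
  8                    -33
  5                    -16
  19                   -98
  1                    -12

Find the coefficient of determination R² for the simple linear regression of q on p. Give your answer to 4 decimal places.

0.8743

n = 8, Σx = 84, Σy = -349, Σxy = -4802, Σx² = 1150, Σy² = 20747
Sxx = Σx² − (Σx)²/n = 1150 − 882 = 268
Sxy = Σxy − (Σx)(Σy)/n = -4802 − (-3664.5) = -1137.5
Syy = Σy² − (Σy)²/n = 20747 − 15225.125 = 5521.875
R² = Sxy²/(Sxx·Syy) = (-1137.5)²/(268·5521.875) = 0.874342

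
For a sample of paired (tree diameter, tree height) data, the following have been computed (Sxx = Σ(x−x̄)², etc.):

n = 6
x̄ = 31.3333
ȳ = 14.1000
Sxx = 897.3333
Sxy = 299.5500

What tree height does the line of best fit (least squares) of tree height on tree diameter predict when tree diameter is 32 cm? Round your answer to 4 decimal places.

14.3226

b = Sxy/Sxx = 299.55/897.3333 = 0.333822
a = ȳ − b·x̄ = 14.1 − 0.333822·31.3333 = 3.640241
ŷ(32) = a + b·32 = 3.640241 + 0.333822·32 = 14.322559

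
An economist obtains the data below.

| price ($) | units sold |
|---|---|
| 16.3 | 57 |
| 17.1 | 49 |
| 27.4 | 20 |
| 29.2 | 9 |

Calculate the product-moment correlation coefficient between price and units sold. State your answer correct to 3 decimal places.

-0.992

n = 4, Σx = 90, Σy = 135, Σxy = 2577.8, Σx² = 2161.5, Σy² = 6131
Sxx = Σx² − (Σx)²/n = 2161.5 − 2025 = 136.5
Sxy = Σxy − (Σx)(Σy)/n = 2577.8 − 3037.5 = -459.7
Syy = Σy² − (Σy)²/n = 6131 − 4556.25 = 1574.75
r = Sxy/√(Sxx·Syy) = -459.7/√(214953.375) = -459.7/463.630645 = -0.991522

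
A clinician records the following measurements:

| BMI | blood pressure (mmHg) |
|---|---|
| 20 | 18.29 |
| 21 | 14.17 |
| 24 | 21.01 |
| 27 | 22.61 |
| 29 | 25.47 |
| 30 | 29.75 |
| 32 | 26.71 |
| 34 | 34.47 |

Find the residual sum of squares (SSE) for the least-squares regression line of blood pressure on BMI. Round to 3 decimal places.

36.963

n = 8, Σx = 217, Σy = 192.48, Σxy = 5435.91, Σx² = 6067, Σy² = 4923.3336
Sxx = Σx² − (Σx)²/n = 6067 − 5886.125 = 180.875
Sxy = Σxy − (Σx)(Σy)/n = 5435.91 − 5221.02 = 214.89
Syy = Σy² − (Σy)²/n = 4923.3336 − 4631.0688 = 292.2648
b = Sxy/Sxx = 214.89/180.875 = 1.188058
SSE = Syy − b·Sxy = 292.2648 − 1.188058·214.89 = 36.963005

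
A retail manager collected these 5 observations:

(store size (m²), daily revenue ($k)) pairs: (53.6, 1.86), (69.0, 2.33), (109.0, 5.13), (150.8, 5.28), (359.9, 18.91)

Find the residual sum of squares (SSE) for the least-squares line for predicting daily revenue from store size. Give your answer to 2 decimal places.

n = 5, Σx = 742.3, Σy = 33.51, Σxy = 8421.569, Σx² = 171783.61, Σy² = 420.6719
Sxx = Σx² − (Σx)²/n = 171783.61 − 110201.858 = 61581.752
Sxy = Σxy − (Σx)(Σy)/n = 8421.569 − 4974.8946 = 3446.6744
Syy = Σy² − (Σy)²/n = 420.6719 − 224.58402 = 196.08788
b = Sxy/Sxx = 3446.6744/61581.752 = 0.055969
SSE = Syy − b·Sxy = 196.08788 − 0.055969·3446.6744 = 3.180663

3.18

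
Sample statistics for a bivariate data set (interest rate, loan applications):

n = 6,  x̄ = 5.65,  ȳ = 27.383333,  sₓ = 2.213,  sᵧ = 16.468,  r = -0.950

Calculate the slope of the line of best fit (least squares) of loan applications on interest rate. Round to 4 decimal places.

b = r · sᵧ/sₓ = -0.95 · 16.468/2.213 = -7.069408

-7.0694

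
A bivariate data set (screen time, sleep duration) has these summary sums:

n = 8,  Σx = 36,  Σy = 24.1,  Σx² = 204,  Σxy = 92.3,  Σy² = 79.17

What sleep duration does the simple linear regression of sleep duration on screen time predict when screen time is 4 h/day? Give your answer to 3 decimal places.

3.205

Sxx = Σx² − (Σx)²/n = 204 − 162 = 42
Sxy = Σxy − (Σx)(Σy)/n = 92.3 − 108.45 = -16.15
b = Sxy/Sxx = -16.15/42 = -0.384524
a = ȳ − b·x̄ = 3.0125 − (-0.384524)·4.5 = 4.742857
ŷ(4) = a + b·4 = 4.742857 + (-0.384524)·4 = 3.204762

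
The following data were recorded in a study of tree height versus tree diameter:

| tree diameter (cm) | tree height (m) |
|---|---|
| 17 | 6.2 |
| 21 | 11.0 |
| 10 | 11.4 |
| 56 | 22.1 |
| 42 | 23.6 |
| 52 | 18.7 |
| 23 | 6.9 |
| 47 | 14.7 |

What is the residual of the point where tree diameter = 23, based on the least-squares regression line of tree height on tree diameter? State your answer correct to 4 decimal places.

n = 8, Σx = 268, Σy = 114.6, Σxy = 4501.2, Σx² = 11172
Sxx = Σx² − (Σx)²/n = 11172 − 8978 = 2194
Sxy = Σxy − (Σx)(Σy)/n = 4501.2 − 3839.1 = 662.1
b = Sxy/Sxx = 662.1/2194 = 0.301778
a = ȳ − b·x̄ = 14.325 − 0.301778·33.5 = 4.215451
ŷ(23) = 4.215451 + 0.301778·23 = 11.156335
residual = y − ŷ = 6.9 − 11.156335 = -4.256335

-4.2563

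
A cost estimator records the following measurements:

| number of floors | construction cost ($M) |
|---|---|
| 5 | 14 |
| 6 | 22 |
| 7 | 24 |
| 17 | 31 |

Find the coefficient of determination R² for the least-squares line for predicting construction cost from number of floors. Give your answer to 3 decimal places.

0.746

n = 4, Σx = 35, Σy = 91, Σxy = 897, Σx² = 399, Σy² = 2217
Sxx = Σx² − (Σx)²/n = 399 − 306.25 = 92.75
Sxy = Σxy − (Σx)(Σy)/n = 897 − 796.25 = 100.75
Syy = Σy² − (Σy)²/n = 2217 − 2070.25 = 146.75
R² = Sxy²/(Sxx·Syy) = (100.75)²/(92.75·146.75) = 0.745758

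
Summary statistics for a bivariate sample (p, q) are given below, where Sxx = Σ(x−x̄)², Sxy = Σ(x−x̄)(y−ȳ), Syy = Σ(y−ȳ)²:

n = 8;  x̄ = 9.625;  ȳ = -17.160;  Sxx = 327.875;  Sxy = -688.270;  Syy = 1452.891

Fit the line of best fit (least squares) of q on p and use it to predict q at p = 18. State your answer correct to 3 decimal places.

b = Sxy/Sxx = -688.27/327.875 = -2.099184
a = ȳ − b·x̄ = -17.16 − (-2.099184)·9.625 = 3.044647
ŷ(18) = a + b·18 = 3.044647 + (-2.099184)·18 = -34.740667

-34.741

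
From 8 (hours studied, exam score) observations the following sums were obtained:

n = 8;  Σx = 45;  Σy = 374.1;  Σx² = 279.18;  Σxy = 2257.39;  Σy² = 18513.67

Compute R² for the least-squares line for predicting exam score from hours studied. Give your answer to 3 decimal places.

Sxx = Σx² − (Σx)²/n = 279.18 − 253.125 = 26.055
Sxy = Σxy − (Σx)(Σy)/n = 2257.39 − 2104.3125 = 153.0775
Syy = Σy² − (Σy)²/n = 18513.67 − 17493.85125 = 1019.81875
R² = Sxy²/(Sxx·Syy) = (153.0775)²/(26.055·1019.81875) = 0.881878

0.882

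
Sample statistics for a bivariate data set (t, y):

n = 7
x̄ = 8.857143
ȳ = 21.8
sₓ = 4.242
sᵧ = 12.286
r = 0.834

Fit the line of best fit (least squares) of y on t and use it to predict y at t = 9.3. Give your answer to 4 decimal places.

b = r · sᵧ/sₓ = 0.834 · 12.286/4.242 = 2.415494
a = ȳ − b·x̄ = 21.8 − 2.415494·8.857143 = 0.405627
ŷ(9.3) = a + b·9.3 = 0.405627 + 2.415494·9.3 = 22.869718

22.8697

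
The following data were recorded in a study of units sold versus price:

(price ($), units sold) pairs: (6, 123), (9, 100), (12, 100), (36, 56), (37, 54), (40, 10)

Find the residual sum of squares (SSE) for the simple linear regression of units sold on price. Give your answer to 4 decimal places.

n = 6, Σx = 140, Σy = 443, Σxy = 7252, Σx² = 4526, Σy² = 41281
Sxx = Σx² − (Σx)²/n = 4526 − 3266.666667 = 1259.333333
Sxy = Σxy − (Σx)(Σy)/n = 7252 − 10336.666667 = -3084.666667
Syy = Σy² − (Σy)²/n = 41281 − 32708.166667 = 8572.833333
b = Sxy/Sxx = -3084.666667/1259.333333 = -2.449444
SSE = Syy − b·Sxy = 8572.833333 − (-2.449444)·(-3084.666667) = 1017.114611

1017.1146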